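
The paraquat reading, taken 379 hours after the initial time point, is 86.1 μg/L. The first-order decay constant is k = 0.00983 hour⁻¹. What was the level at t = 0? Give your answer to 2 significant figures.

3600 μg/L

t½ = ln 2 / k = 0.69315 / 0.00983 ≈ 70.513 hours.
Number of half-lives elapsed: n = 379/70.513 ≈ 5.3749.
A₀ = A × 2^n = 86.1 × 2^5.3749 = 86.1 × 41.495 ≈ 3572.7 μg/L.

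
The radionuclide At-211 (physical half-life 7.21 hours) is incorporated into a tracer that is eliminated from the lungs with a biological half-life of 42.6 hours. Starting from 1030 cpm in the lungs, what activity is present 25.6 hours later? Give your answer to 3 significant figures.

1/t_eff = 1/t_phys + 1/t_biol = 1/7.21 + 1/42.6 = 0.16217 per hour.
t_eff = 7.21 × 42.6 / (7.21 + 42.6) ≈ 6.1664 hours.
Remaining = 1030 × (1/2)^(25.6/6.1664) = 1030 × (1/2)^4.1516 ≈ 57.955 cpm.

58.0 cpm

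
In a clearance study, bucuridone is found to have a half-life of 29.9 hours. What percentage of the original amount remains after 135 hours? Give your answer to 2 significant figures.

n = 135/29.9 ≈ 4.5151 half-lives.
Fraction remaining = (1/2)^4.5151 ≈ 0.043736, i.e. 4.3736%.

4.4%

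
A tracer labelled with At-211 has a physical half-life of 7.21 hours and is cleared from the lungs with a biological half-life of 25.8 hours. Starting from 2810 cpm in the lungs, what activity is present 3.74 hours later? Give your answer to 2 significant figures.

1/t_eff = 1/t_phys + 1/t_biol = 1/7.21 + 1/25.8 = 0.17746 per hour.
t_eff = 7.21 × 25.8 / (7.21 + 25.8) ≈ 5.6352 hours.
Remaining = 2810 × (1/2)^(3.74/5.6352) = 2810 × (1/2)^0.66369 ≈ 1773.9 cpm.

1800 cpm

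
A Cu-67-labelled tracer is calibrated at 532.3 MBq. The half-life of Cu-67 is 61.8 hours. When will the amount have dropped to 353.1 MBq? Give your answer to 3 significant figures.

Fraction remaining = 353.1/532.3 ≈ 0.66335.
n = log₂(532.3/353.1) = ln(1.5075)/ln 2 ≈ 0.59216 half-lives.
t = n × t½ = 0.59216 × 61.8 ≈ 36.596 hours.

36.6 hours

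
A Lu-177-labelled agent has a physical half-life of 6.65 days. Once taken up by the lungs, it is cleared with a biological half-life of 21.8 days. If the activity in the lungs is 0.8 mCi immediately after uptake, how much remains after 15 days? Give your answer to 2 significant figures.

1/t_eff = 1/t_phys + 1/t_biol = 1/6.65 + 1/21.8 = 0.19625 per day.
t_eff = 6.65 × 21.8 / (6.65 + 21.8) ≈ 5.0956 days.
Remaining = 0.8 × (1/2)^(15/5.0956) = 0.8 × (1/2)^2.9437 ≈ 0.10398 mCi.

0.10 mCi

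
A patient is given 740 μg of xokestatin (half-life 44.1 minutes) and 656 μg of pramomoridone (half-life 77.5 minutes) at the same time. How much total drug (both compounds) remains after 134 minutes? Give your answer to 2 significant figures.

290 μg

xokestatin: 740 × (1/2)^(134/44.1) = 740 × (1/2)^3.0385 ≈ 90.061 μg.
pramomoridone: 656 × (1/2)^(134/77.5) = 656 × (1/2)^1.729 ≈ 197.89 μg.
Total = 90.061 + 197.89 ≈ 287.95 μg.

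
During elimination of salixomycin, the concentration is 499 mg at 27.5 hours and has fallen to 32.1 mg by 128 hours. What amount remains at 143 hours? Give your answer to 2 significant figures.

Over Δt = 128 − 27.5 = 100.5 hours, the level fell by a factor of 499/32.1 ≈ 15.545.
n = log₂(15.545) ≈ 3.9584 half-lives, so t½ = 100.5/3.9584 ≈ 25.389 hours.
From t = 128 to t = 143: 32.1 × (1/2)^((143−128)/25.389) ≈ 21.314 mg.

21 mg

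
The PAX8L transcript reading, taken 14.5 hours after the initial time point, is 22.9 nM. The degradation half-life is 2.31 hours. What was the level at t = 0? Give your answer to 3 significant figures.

1780 nM

Number of half-lives elapsed: n = 14.5/2.31 ≈ 6.2771.
A₀ = A × 2^n = 22.9 × 2^6.2771 = 22.9 × 77.55 ≈ 1775.9 nM.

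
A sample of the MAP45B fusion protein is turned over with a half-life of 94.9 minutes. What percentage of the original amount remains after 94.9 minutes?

n = 94.9/94.9 ≈ 1 half-life.
Fraction remaining = (1/2)^1 ≈ 0.5, i.e. 50%.

50%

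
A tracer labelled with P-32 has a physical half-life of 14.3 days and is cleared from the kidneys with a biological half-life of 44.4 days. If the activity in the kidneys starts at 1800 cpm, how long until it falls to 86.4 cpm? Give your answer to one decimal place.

47.4 days

1/t_eff = 1/t_phys + 1/t_biol = 1/14.3 + 1/44.4 = 0.092453 per day.
t_eff = 14.3 × 44.4 / (14.3 + 44.4) ≈ 10.816 days.
n = log₂(1800/86.4) ≈ 4.3808; t = 4.3808 × 10.816 ≈ 47.385 days.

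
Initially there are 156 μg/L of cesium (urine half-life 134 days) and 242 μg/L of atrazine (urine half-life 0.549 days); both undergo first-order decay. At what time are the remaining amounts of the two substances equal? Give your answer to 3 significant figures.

Set 156·(1/2)^(t/134) = 242·(1/2)^(t/0.549).
Taking log₂: log₂(156/242) = t·(1/134 − 1/0.549).
log₂(0.64463) = -0.63346; 1/134 − 1/0.549 = -1.814.
t = -0.63346 / -1.814 ≈ 0.3492 days.

0.349 days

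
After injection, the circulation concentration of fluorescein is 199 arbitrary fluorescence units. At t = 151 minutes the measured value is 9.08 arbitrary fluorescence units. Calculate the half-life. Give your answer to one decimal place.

A/A₀ = 9.08/199 ≈ 0.045628.
n = log₂(21.916) ≈ 4.4539 half-lives elapsed in 151 minutes.
t½ = 151/4.4539 ≈ 33.903 minutes.

33.9 minutes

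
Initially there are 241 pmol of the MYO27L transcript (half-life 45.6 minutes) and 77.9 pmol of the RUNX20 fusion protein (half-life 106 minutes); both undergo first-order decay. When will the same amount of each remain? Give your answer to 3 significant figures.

Set 241·(1/2)^(t/45.6) = 77.9·(1/2)^(t/106).
Taking log₂: log₂(241/77.9) = t·(1/45.6 − 1/106).
log₂(3.0937) = 1.6293; 1/45.6 − 1/106 = 0.012496.
t = 1.6293 / 0.012496 ≈ 130.39 minutes.

130 minutes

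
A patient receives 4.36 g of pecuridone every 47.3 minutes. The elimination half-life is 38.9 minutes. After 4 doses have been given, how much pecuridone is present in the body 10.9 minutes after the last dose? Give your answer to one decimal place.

The 4 doses were given 152.8, 105.5, 58.2, 10.9 minutes ago.
Total = 4.36·(1/2)^(152.8/38.9) + 4.36·(1/2)^(105.5/38.9) + 4.36·(1/2)^(58.2/38.9) + 4.36·(1/2)^(10.9/38.9)
      = 0.28644 + 0.66538 + 1.5456 + 3.5903 ≈ 6.0878 g.

6.1 g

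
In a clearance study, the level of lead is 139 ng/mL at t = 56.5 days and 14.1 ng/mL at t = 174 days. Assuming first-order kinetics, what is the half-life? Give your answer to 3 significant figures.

Over Δt = 174 − 56.5 = 117.5 days, the level fell by a factor of 139/14.1 ≈ 9.8582.
n = log₂(9.8582) ≈ 3.3013 half-lives, so t½ = 117.5/3.3013 ≈ 35.592 days.

35.6 days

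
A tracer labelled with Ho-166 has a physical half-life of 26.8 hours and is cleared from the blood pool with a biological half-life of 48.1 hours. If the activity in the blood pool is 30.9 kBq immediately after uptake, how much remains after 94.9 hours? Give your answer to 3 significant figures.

1/t_eff = 1/t_phys + 1/t_biol = 1/26.8 + 1/48.1 = 0.058103 per hour.
t_eff = 26.8 × 48.1 / (26.8 + 48.1) ≈ 17.211 hours.
Remaining = 30.9 × (1/2)^(94.9/17.211) = 30.9 × (1/2)^5.514 ≈ 0.6762 kBq.

0.676 kBq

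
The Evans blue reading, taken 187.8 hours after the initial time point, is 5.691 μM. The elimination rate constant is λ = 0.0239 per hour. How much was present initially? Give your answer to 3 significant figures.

506 μM

t½ = ln 2 / λ = 0.69315 / 0.0239 ≈ 29.002 hours.
Number of half-lives elapsed: n = 187.8/29.002 ≈ 6.4754.
A₀ = A × 2^n = 5.691 × 2^6.4754 = 5.691 × 88.981 ≈ 506.39 μM.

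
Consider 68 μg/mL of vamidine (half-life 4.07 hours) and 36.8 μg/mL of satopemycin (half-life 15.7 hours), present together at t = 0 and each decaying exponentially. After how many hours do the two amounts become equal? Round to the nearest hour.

5 hours

Set 68·(1/2)^(t/4.07) = 36.8·(1/2)^(t/15.7).
Taking log₂: log₂(68/36.8) = t·(1/4.07 − 1/15.7).
log₂(1.8478) = 0.88583; 1/4.07 − 1/15.7 = 0.18201.
t = 0.88583 / 0.18201 ≈ 4.867 hours.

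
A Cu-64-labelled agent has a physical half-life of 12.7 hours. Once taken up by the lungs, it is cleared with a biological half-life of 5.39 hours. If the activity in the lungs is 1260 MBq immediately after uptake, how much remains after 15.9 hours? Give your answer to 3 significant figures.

1/t_eff = 1/t_phys + 1/t_biol = 1/12.7 + 1/5.39 = 0.26427 per hour.
t_eff = 12.7 × 5.39 / (12.7 + 5.39) ≈ 3.784 hours.
Remaining = 1260 × (1/2)^(15.9/3.784) = 1260 × (1/2)^4.2019 ≈ 68.467 MBq.

68.5 MBq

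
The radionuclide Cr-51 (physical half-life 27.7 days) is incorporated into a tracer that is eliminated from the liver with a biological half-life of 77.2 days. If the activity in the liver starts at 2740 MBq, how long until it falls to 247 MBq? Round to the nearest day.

71 days

1/t_eff = 1/t_phys + 1/t_biol = 1/27.7 + 1/77.2 = 0.049054 per day.
t_eff = 27.7 × 77.2 / (27.7 + 77.2) ≈ 20.386 days.
n = log₂(2740/247) ≈ 3.4716; t = 3.4716 × 20.386 ≈ 70.77 days.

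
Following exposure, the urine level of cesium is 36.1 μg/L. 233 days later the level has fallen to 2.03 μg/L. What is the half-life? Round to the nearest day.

A/A₀ = 2.03/36.1 ≈ 0.056233.
n = log₂(17.783) ≈ 4.1524 half-lives elapsed in 233 days.
t½ = 233/4.1524 ≈ 56.111 days.

56 days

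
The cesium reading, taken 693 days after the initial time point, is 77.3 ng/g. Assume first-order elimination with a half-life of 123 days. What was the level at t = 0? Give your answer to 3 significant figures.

3840 ng/g

Number of half-lives elapsed: n = 693/123 ≈ 5.6341.
A₀ = A × 2^n = 77.3 × 2^5.6341 = 77.3 × 49.665 ≈ 3839.1 ng/g.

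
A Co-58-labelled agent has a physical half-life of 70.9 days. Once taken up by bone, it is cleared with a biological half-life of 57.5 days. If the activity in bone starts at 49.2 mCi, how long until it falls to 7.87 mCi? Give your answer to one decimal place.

1/t_eff = 1/t_phys + 1/t_biol = 1/70.9 + 1/57.5 = 0.031496 per day.
t_eff = 70.9 × 57.5 / (70.9 + 57.5) ≈ 31.75 days.
n = log₂(49.2/7.87) ≈ 2.6442; t = 2.6442 × 31.75 ≈ 83.955 days.

84.0 days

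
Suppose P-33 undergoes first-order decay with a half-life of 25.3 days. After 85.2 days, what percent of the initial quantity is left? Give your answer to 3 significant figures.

n = 85.2/25.3 ≈ 3.3676 half-lives.
Fraction remaining = (1/2)^3.3676 ≈ 0.096885, i.e. 9.6885%.

9.69%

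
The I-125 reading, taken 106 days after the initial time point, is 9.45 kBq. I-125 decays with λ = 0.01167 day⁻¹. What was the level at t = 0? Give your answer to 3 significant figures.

32.6 kBq

t½ = ln 2 / λ = 0.69315 / 0.01167 ≈ 59.396 days.
Number of half-lives elapsed: n = 106/59.396 ≈ 1.7846.
A₀ = A × 2^n = 9.45 × 2^1.7846 = 9.45 × 3.4453 ≈ 32.558 kBq.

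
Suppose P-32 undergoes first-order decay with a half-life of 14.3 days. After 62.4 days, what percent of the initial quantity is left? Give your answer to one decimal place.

4.9%

n = 62.4/14.3 ≈ 4.3636 half-lives.
Fraction remaining = (1/2)^4.3636 ≈ 0.048575, i.e. 4.8575%.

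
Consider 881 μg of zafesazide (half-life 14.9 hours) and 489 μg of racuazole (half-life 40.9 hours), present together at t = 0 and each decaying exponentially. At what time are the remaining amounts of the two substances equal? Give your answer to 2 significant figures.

Set 881·(1/2)^(t/14.9) = 489·(1/2)^(t/40.9).
Taking log₂: log₂(881/489) = t·(1/14.9 − 1/40.9).
log₂(1.8016) = 0.84931; 1/14.9 − 1/40.9 = 0.042664.
t = 0.84931 / 0.042664 ≈ 19.907 hours.

20 hours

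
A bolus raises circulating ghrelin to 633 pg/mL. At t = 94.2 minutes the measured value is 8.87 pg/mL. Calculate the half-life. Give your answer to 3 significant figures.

A/A₀ = 8.87/633 ≈ 0.014013.
n = log₂(71.364) ≈ 6.1571 half-lives elapsed in 94.2 minutes.
t½ = 94.2/6.1571 ≈ 15.299 minutes.

15.3 minutes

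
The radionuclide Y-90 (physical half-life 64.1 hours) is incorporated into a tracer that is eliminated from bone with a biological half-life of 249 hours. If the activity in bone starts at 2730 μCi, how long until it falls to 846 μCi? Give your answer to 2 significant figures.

1/t_eff = 1/t_phys + 1/t_biol = 1/64.1 + 1/249 = 0.019617 per hour.
t_eff = 64.1 × 249 / (64.1 + 249) ≈ 50.977 hours.
n = log₂(2730/846) ≈ 1.6902; t = 1.6902 × 50.977 ≈ 86.16 hours.

86 hours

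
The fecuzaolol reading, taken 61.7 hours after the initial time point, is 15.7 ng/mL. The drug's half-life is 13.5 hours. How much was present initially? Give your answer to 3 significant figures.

373 ng/mL

Number of half-lives elapsed: n = 61.7/13.5 ≈ 4.5704.
A₀ = A × 2^n = 15.7 × 2^4.5704 = 15.7 × 23.758 ≈ 373.01 ng/mL.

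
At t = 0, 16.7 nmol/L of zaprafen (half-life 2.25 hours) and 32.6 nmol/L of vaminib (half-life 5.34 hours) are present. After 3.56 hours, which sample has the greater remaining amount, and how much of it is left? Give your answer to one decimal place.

zaprafen: 16.7 × (1/2)^1.5822 ≈ 5.5773 nmol/L.
vaminib: 32.6 × (1/2)^0.66667 ≈ 20.537 nmol/L.
Vaminib has more remaining, at ≈ 20.537 nmol/L.

vaminib, 20.5 nmol/L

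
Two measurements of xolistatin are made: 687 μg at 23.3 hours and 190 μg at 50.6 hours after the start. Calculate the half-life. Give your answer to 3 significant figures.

14.7 hours

Over Δt = 50.6 − 23.3 = 27.3 hours, the level fell by a factor of 687/190 ≈ 3.6158.
n = log₂(3.6158) ≈ 1.8543 half-lives, so t½ = 27.3/1.8543 ≈ 14.722 hours.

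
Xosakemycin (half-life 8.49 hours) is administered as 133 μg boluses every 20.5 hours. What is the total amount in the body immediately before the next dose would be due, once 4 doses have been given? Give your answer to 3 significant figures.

The 4 doses were given 82, 61.5, 41, 20.5 hours ago.
Total = 133·(1/2)^(82/8.49) + 133·(1/2)^(61.5/8.49) + 133·(1/2)^(41/8.49) + 133·(1/2)^(20.5/8.49)
      = 0.16458 + 0.8775 + 4.6786 + 24.945 ≈ 30.666 μg.

30.7 μg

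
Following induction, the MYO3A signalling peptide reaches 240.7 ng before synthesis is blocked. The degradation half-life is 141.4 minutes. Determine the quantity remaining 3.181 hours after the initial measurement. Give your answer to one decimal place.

Convert the elapsed time: 3.181 hours = 190.86 minutes.
Number of half-lives: n = 190.86/141.4 ≈ 1.3498.
Remaining = 240.7 × (1/2)^1.3498 = 240.7 × 0.39235 ≈ 94.439 ng.

94.4 ng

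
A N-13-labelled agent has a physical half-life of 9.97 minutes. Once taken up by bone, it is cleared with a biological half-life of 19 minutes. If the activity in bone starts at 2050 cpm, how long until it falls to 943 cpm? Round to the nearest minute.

1/t_eff = 1/t_phys + 1/t_biol = 1/9.97 + 1/19 = 0.15293 per minute.
t_eff = 9.97 × 19 / (9.97 + 19) ≈ 6.5388 minutes.
n = log₂(2050/943) ≈ 1.1203; t = 1.1203 × 6.5388 ≈ 7.3254 minutes.

7 minutes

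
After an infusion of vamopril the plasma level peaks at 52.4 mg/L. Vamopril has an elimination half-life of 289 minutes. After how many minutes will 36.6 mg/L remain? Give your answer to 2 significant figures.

150 minutes

Fraction remaining = 36.6/52.4 ≈ 0.69847.
n = log₂(52.4/36.6) = ln(1.4317)/ln 2 ≈ 0.51772 half-lives.
t = n × t½ = 0.51772 × 289 ≈ 149.62 minutes.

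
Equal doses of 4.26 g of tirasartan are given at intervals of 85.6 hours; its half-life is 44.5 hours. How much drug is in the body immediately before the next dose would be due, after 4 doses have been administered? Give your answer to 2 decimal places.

1.52 g

The 4 doses were given 342.4, 256.8, 171.2, 85.6 hours ago.
Total = 4.26·(1/2)^(342.4/44.5) + 4.26·(1/2)^(256.8/44.5) + 4.26·(1/2)^(171.2/44.5) + 4.26·(1/2)^(85.6/44.5)
      = 0.020567 + 0.078024 + 0.296 + 1.1229 ≈ 1.5175 g.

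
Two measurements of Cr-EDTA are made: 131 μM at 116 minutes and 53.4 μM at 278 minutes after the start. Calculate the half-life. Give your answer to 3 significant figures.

Over Δt = 278 − 116 = 162 minutes, the level fell by a factor of 131/53.4 ≈ 2.4532.
n = log₂(2.4532) ≈ 1.2947 half-lives, so t½ = 162/1.2947 ≈ 125.13 minutes.

125 minutes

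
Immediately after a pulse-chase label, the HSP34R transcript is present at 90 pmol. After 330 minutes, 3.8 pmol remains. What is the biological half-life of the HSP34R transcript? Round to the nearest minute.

A/A₀ = 3.8/90 ≈ 0.042222.
n = log₂(23.684) ≈ 4.5659 half-lives elapsed in 330 minutes.
t½ = 330/4.5659 ≈ 72.276 minutes.

72 minutes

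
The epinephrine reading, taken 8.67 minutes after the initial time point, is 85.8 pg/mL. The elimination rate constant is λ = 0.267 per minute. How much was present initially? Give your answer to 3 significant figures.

t½ = ln 2 / λ = 0.69315 / 0.267 ≈ 2.5961 minutes.
Number of half-lives elapsed: n = 8.67/2.5961 ≈ 3.3397.
A₀ = A × 2^n = 85.8 × 2^3.3397 = 85.8 × 10.124 ≈ 868.62 pg/mL.

869 pg/mL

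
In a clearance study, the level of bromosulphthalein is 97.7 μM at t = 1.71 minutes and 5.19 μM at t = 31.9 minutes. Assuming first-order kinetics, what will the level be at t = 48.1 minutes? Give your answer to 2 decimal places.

Over Δt = 31.9 − 1.71 = 30.19 minutes, the level fell by a factor of 97.7/5.19 ≈ 18.825.
n = log₂(18.825) ≈ 4.2346 half-lives, so t½ = 30.19/4.2346 ≈ 7.1294 minutes.
From t = 31.9 to t = 48.1: 5.19 × (1/2)^((48.1−31.9)/7.1294) ≈ 1.0744 μM.

1.07 μM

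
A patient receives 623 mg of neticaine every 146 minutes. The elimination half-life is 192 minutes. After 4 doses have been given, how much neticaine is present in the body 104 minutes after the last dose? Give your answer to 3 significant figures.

918 mg

The 4 doses were given 542, 396, 250, 104 minutes ago.
Total = 623·(1/2)^(542/192) + 623·(1/2)^(396/192) + 623·(1/2)^(250/192) + 623·(1/2)^(104/192)
      = 88.045 + 149.15 + 252.65 + 427.99 ≈ 917.83 mg.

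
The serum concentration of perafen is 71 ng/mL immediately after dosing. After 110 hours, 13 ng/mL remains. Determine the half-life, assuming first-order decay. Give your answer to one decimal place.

44.9 hours

A/A₀ = 13/71 ≈ 0.1831.
n = log₂(5.4615) ≈ 2.4493 half-lives elapsed in 110 hours.
t½ = 110/2.4493 ≈ 44.911 hours.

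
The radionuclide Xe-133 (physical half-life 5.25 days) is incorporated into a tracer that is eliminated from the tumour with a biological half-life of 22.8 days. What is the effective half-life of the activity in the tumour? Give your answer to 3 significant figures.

1/t_eff = 1/t_phys + 1/t_biol = 1/5.25 + 1/22.8 = 0.23434 per day.
t_eff = 5.25 × 22.8 / (5.25 + 22.8) ≈ 4.2674 days.

4.27 days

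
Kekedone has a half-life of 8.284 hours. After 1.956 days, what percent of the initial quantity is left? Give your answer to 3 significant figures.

1.956 days = 46.944 hours.
n = 46.944/8.284 ≈ 5.6668 half-lives.
Fraction remaining = (1/2)^5.6668 ≈ 0.019684, i.e. 1.9684%.

1.97%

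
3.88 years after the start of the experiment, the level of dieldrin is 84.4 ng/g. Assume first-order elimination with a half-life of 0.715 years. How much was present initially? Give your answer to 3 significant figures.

Number of half-lives elapsed: n = 3.88/0.715 ≈ 5.4266.
A₀ = A × 2^n = 84.4 × 2^5.4266 = 84.4 × 43.009 ≈ 3630 ng/g.

3630 ng/g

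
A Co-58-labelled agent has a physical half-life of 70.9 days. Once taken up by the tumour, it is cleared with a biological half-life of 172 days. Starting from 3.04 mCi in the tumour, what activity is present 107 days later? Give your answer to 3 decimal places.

1/t_eff = 1/t_phys + 1/t_biol = 1/70.9 + 1/172 = 0.019918 per day.
t_eff = 70.9 × 172 / (70.9 + 172) ≈ 50.205 days.
Remaining = 3.04 × (1/2)^(107/50.205) = 3.04 × (1/2)^2.1313 ≈ 0.69391 mCi.

0.694 mCi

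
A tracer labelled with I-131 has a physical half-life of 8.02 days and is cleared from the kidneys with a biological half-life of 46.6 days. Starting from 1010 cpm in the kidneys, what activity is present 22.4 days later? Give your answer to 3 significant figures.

104 cpm

1/t_eff = 1/t_phys + 1/t_biol = 1/8.02 + 1/46.6 = 0.14615 per day.
t_eff = 8.02 × 46.6 / (8.02 + 46.6) ≈ 6.8424 days.
Remaining = 1010 × (1/2)^(22.4/6.8424) = 1010 × (1/2)^3.2737 ≈ 104.43 cpm.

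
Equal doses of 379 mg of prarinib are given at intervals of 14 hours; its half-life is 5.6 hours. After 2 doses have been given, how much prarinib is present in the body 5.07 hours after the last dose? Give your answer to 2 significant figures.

240 mg

The 2 doses were given 19.07, 5.07 hours ago.
Total = 379·(1/2)^(19.07/5.6) + 379·(1/2)^(5.07/5.6)
      = 35.77 + 202.35 ≈ 238.12 mg.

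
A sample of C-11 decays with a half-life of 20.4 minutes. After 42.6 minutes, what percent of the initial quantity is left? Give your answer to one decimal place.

23.5%

n = 42.6/20.4 ≈ 2.0882 half-lives.
Fraction remaining = (1/2)^2.0882 ≈ 0.23517, i.e. 23.517%.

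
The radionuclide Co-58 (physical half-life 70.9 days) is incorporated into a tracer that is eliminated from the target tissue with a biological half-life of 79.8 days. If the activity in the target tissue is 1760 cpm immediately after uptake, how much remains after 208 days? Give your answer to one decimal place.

37.8 cpm

1/t_eff = 1/t_phys + 1/t_biol = 1/70.9 + 1/79.8 = 0.026636 per day.
t_eff = 70.9 × 79.8 / (70.9 + 79.8) ≈ 37.544 days.
Remaining = 1760 × (1/2)^(208/37.544) = 1760 × (1/2)^5.5402 ≈ 37.821 cpm.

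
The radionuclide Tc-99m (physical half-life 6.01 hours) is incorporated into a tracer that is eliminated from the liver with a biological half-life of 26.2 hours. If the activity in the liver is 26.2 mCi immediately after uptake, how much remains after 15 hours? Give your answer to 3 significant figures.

1/t_eff = 1/t_phys + 1/t_biol = 1/6.01 + 1/26.2 = 0.20456 per hour.
t_eff = 6.01 × 26.2 / (6.01 + 26.2) ≈ 4.8886 hours.
Remaining = 26.2 × (1/2)^(15/4.8886) = 26.2 × (1/2)^3.0684 ≈ 3.1234 mCi.

3.12 mCi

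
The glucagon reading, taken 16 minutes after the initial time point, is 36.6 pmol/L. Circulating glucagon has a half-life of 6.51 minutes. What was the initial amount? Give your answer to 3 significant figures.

201 pmol/L

Number of half-lives elapsed: n = 16/6.51 ≈ 2.4578.
A₀ = A × 2^n = 36.6 × 2^2.4578 = 36.6 × 5.4936 ≈ 201.07 pmol/L.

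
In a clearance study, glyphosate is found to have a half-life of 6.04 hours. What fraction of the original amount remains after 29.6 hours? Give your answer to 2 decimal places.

0.03

n = 29.6/6.04 ≈ 4.9007 half-lives.
Fraction remaining = (1/2)^4.9007 ≈ 0.033478.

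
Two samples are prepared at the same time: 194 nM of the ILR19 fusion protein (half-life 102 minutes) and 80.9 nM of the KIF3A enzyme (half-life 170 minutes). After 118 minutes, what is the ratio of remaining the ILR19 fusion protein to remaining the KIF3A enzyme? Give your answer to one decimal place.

1.7

ILR19 fusion protein: 194 × (1/2)^(118/102) = 194 × (1/2)^1.1569 ≈ 87.006 nM.
KIF3A enzyme: 80.9 × (1/2)^(118/170) = 80.9 × (1/2)^0.69412 ≈ 50.003 nM.
Ratio ≈ 87.006 / 50.003 ≈ 1.74.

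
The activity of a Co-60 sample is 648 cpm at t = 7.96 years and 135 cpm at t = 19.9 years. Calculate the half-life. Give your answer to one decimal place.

Over Δt = 19.9 − 7.96 = 11.94 years, the level fell by a factor of 648/135 ≈ 4.8.
n = log₂(4.8) ≈ 2.263 half-lives, so t½ = 11.94/2.263 ≈ 5.2761 years.

5.3 years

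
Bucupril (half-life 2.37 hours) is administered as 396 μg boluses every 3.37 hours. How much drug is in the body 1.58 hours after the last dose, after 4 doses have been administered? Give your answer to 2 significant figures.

The 4 doses were given 11.69, 8.32, 4.95, 1.58 hours ago.
Total = 396·(1/2)^(11.69/2.37) + 396·(1/2)^(8.32/2.37) + 396·(1/2)^(4.95/2.37) + 396·(1/2)^(1.58/2.37)
      = 12.968 + 34.747 + 93.103 + 249.46 ≈ 390.28 μg.

390 μg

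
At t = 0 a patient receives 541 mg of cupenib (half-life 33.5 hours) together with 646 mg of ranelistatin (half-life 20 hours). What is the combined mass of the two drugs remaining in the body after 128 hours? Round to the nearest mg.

cupenib: 541 × (1/2)^(128/33.5) = 541 × (1/2)^3.8209 ≈ 38.282 mg.
ranelistatin: 646 × (1/2)^(128/20) = 646 × (1/2)^6.4 ≈ 7.6496 mg.
Total = 38.282 + 7.6496 ≈ 45.931 mg.

46 mg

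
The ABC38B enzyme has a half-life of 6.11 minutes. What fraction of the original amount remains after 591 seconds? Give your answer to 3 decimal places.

591 seconds = 9.85 minutes.
n = 9.85/6.11 ≈ 1.6121 half-lives.
Fraction remaining = (1/2)^1.6121 ≈ 0.32712.

0.327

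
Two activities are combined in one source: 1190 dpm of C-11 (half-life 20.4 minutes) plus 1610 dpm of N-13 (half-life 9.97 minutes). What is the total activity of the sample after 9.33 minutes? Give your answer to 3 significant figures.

1710 dpm

C-11: 1190 × (1/2)^(9.33/20.4) = 1190 × (1/2)^0.45735 ≈ 866.7 dpm.
N-13: 1610 × (1/2)^(9.33/9.97) = 1610 × (1/2)^0.93581 ≈ 841.63 dpm.
Total = 866.7 + 841.63 ≈ 1708.3 dpm.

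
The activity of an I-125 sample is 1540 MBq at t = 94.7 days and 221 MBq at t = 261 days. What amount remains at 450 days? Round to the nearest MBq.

24 MBq

Over Δt = 261 − 94.7 = 166.3 days, the level fell by a factor of 1540/221 ≈ 6.9683.
n = log₂(6.9683) ≈ 2.8008 half-lives, so t½ = 166.3/2.8008 ≈ 59.376 days.
From t = 261 to t = 450: 221 × (1/2)^((450−261)/59.376) ≈ 24.332 MBq.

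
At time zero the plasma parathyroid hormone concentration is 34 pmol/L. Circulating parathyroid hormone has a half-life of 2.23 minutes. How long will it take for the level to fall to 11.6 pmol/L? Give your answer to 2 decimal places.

Fraction remaining = 11.6/34 ≈ 0.34118.
n = log₂(34/11.6) = ln(2.931)/ln 2 ≈ 1.5514 half-lives.
t = n × t½ = 1.5514 × 2.23 ≈ 3.4596 minutes.

3.46 minutes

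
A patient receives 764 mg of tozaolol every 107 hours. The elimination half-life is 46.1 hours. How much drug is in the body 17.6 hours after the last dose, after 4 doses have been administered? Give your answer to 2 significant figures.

The 4 doses were given 338.6, 231.6, 124.6, 17.6 hours ago.
Total = 764·(1/2)^(338.6/46.1) + 764·(1/2)^(231.6/46.1) + 764·(1/2)^(124.6/46.1) + 764·(1/2)^(17.6/46.1)
      = 4.6996 + 23.483 + 117.34 + 586.36 ≈ 731.89 mg.

730 mg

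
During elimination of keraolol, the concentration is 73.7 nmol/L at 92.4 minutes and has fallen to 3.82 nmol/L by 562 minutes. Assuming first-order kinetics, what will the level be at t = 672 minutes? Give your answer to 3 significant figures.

Over Δt = 562 − 92.4 = 469.6 minutes, the level fell by a factor of 73.7/3.82 ≈ 19.293.
n = log₂(19.293) ≈ 4.27 half-lives, so t½ = 469.6/4.27 ≈ 109.98 minutes.
From t = 562 to t = 672: 3.82 × (1/2)^((672−562)/109.98) ≈ 1.9097 nmol/L.

1.91 nmol/L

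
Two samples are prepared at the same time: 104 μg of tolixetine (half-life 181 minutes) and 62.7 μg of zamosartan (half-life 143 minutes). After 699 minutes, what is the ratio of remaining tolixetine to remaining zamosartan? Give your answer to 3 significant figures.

3.38

tolixetine: 104 × (1/2)^(699/181) = 104 × (1/2)^3.8619 ≈ 7.1531 μg.
zamosartan: 62.7 × (1/2)^(699/143) = 62.7 × (1/2)^4.8881 ≈ 2.1174 μg.
Ratio ≈ 7.1531 / 2.1174 ≈ 3.3783.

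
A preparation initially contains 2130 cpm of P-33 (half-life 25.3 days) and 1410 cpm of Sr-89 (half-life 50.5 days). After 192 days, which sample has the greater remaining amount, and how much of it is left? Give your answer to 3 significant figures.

P-33: 2130 × (1/2)^7.5889 ≈ 11.063 cpm.
Sr-89: 1410 × (1/2)^3.802 ≈ 101.09 cpm.
Sr-89 has more remaining, at ≈ 101.09 cpm.

Sr-89, 101 cpm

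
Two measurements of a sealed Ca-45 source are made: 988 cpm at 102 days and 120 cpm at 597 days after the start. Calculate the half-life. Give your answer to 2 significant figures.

Over Δt = 597 − 102 = 495 days, the level fell by a factor of 988/120 ≈ 8.2333.
n = log₂(8.2333) ≈ 3.0415 half-lives, so t½ = 495/3.0415 ≈ 162.75 days.

160 days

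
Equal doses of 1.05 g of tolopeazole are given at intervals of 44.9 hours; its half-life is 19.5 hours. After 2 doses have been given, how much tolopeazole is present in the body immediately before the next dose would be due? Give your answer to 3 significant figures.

0.256 g

The 2 doses were given 89.8, 44.9 hours ago.
Total = 1.05·(1/2)^(89.8/19.5) + 1.05·(1/2)^(44.9/19.5)
      = 0.043143 + 0.21284 ≈ 0.25598 g.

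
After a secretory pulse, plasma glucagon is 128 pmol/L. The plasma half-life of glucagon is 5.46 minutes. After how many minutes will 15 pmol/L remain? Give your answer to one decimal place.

16.9 minutes

Fraction remaining = 15/128 ≈ 0.11719.
n = log₂(128/15) = ln(8.5333)/ln 2 ≈ 3.0931 half-lives.
t = n × t½ = 3.0931 × 5.46 ≈ 16.888 minutes.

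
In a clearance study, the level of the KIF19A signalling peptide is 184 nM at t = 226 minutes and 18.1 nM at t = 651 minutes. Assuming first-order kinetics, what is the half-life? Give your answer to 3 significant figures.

Over Δt = 651 − 226 = 425 minutes, the level fell by a factor of 184/18.1 ≈ 10.166.
n = log₂(10.166) ≈ 3.3456 half-lives, so t½ = 425/3.3456 ≈ 127.03 minutes.

127 minutes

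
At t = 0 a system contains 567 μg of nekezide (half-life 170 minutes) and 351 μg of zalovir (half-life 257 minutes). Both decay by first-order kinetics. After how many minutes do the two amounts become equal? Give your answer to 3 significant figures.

Set 567·(1/2)^(t/170) = 351·(1/2)^(t/257).
Taking log₂: log₂(567/351) = t·(1/170 − 1/257).
log₂(1.6154) = 0.69188; 1/170 − 1/257 = 0.0019913.
t = 0.69188 / 0.0019913 ≈ 347.45 minutes.

347 minutes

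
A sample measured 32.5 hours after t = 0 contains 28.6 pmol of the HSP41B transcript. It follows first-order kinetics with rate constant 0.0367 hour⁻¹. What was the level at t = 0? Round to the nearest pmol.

94 pmol

t½ = ln 2 / λ = 0.69315 / 0.0367 ≈ 18.887 hours.
Number of half-lives elapsed: n = 32.5/18.887 ≈ 1.7208.
A₀ = A × 2^n = 28.6 × 2^1.7208 = 28.6 × 3.2961 ≈ 94.269 pmol.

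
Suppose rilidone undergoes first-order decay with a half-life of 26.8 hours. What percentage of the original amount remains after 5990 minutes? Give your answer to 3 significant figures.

7.56%

5990 minutes = 99.8333 hours.
n = 99.8333/26.8 ≈ 3.7251 half-lives.
Fraction remaining = (1/2)^3.7251 ≈ 0.075618, i.e. 7.5618%.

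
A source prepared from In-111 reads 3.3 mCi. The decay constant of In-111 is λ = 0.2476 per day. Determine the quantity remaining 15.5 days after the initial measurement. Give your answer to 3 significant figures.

0.0711 mCi

t½ = ln 2 / λ = 0.69315 / 0.2476 ≈ 2.7995 days.
Number of half-lives: n = 15.5/2.7995 ≈ 5.5368.
Remaining = 3.3 × (1/2)^5.5368 = 3.3 × 0.021541 ≈ 0.071085 mCi.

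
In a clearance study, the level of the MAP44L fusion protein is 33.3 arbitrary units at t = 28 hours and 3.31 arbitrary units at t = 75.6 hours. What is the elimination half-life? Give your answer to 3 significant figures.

14.3 hours

Over Δt = 75.6 − 28 = 47.6 hours, the level fell by a factor of 33.3/3.31 ≈ 10.06.
n = log₂(10.06) ≈ 3.3306 half-lives, so t½ = 47.6/3.3306 ≈ 14.292 hours.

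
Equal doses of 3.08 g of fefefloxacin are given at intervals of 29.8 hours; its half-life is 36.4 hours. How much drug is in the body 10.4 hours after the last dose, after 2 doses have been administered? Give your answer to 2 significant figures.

The 2 doses were given 40.2, 10.4 hours ago.
Total = 3.08·(1/2)^(40.2/36.4) + 3.08·(1/2)^(10.4/36.4)
      = 1.4325 + 2.5266 ≈ 3.9591 g.

4.0 g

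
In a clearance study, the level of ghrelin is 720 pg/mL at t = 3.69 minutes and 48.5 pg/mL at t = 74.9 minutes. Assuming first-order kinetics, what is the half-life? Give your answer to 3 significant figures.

Over Δt = 74.9 − 3.69 = 71.21 minutes, the level fell by a factor of 720/48.5 ≈ 14.845.
n = log₂(14.845) ≈ 3.8919 half-lives, so t½ = 71.21/3.8919 ≈ 18.297 minutes.

18.3 minutes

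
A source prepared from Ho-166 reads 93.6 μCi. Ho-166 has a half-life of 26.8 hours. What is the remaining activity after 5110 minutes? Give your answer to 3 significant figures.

Convert the elapsed time: 5110 minutes = 85.1667 hours.
Number of half-lives: n = 85.1667/26.8 ≈ 3.1779.
Remaining = 93.6 × (1/2)^3.1779 = 93.6 × 0.1105 ≈ 10.343 μCi.

10.3 μCi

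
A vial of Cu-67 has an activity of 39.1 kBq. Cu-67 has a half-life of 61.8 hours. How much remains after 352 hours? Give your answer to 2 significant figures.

0.75 kBq

Number of half-lives: n = 352/61.8 ≈ 5.6958.
Remaining = 39.1 × (1/2)^5.6958 = 39.1 × 0.019293 ≈ 0.75435 kBq.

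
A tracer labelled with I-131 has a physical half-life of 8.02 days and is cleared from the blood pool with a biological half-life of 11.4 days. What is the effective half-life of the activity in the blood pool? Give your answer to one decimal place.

4.7 days

1/t_eff = 1/t_phys + 1/t_biol = 1/8.02 + 1/11.4 = 0.21241 per day.
t_eff = 8.02 × 11.4 / (8.02 + 11.4) ≈ 4.7079 days.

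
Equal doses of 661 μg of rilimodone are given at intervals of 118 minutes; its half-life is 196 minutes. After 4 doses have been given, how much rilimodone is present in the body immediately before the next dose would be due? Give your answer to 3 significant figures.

1040 μg

The 4 doses were given 472, 354, 236, 118 minutes ago.
Total = 661·(1/2)^(472/196) + 661·(1/2)^(354/196) + 661·(1/2)^(236/196) + 661·(1/2)^(118/196)
      = 124.53 + 189.02 + 286.9 + 435.48 ≈ 1035.9 μg.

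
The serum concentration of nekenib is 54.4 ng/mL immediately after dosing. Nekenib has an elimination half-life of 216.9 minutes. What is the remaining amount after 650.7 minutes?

6.8 ng/mL

Elapsed time is 3 half-lives (650.7/216.9).
Each half-life halves the amount: 54.4 × (1/2)^3 = 54.4/8 = 6.8 ng/mL.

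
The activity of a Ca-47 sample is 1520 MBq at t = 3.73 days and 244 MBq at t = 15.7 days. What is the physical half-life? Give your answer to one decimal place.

Over Δt = 15.7 − 3.73 = 11.97 days, the level fell by a factor of 1520/244 ≈ 6.2295.
n = log₂(6.2295) ≈ 2.6391 half-lives, so t½ = 11.97/2.6391 ≈ 4.5356 days.

4.5 days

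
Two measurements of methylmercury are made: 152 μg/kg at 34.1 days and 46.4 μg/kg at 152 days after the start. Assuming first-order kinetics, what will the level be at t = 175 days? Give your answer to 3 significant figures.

Over Δt = 152 − 34.1 = 117.9 days, the level fell by a factor of 152/46.4 ≈ 3.2759.
n = log₂(3.2759) ≈ 1.7119 half-lives, so t½ = 117.9/1.7119 ≈ 68.872 days.
From t = 152 to t = 175: 46.4 × (1/2)^((175−152)/68.872) ≈ 36.812 μg/kg.

36.8 μg/kg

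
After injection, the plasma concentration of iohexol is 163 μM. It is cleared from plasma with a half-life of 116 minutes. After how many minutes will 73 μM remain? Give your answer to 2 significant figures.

130 minutes

Fraction remaining = 73/163 ≈ 0.44785.
n = log₂(163/73) = ln(2.2329)/ln 2 ≈ 1.1589 half-lives.
t = n × t½ = 1.1589 × 116 ≈ 134.43 minutes.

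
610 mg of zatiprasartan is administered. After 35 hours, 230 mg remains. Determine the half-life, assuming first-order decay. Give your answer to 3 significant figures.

A/A₀ = 230/610 ≈ 0.37705.
n = log₂(2.6522) ≈ 1.4072 half-lives elapsed in 35 hours.
t½ = 35/1.4072 ≈ 24.873 hours.

24.9 hours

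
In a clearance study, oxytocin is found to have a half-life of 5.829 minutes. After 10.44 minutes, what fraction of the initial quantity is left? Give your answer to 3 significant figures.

0.289

n = 10.44/5.829 ≈ 1.791 half-lives.
Fraction remaining = (1/2)^1.791 ≈ 0.28896.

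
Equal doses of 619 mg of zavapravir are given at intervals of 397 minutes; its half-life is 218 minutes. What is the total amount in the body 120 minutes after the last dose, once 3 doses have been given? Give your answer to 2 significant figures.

580 mg

The 3 doses were given 914, 517, 120 minutes ago.
Total = 619·(1/2)^(914/218) + 619·(1/2)^(517/218) + 619·(1/2)^(120/218)
      = 33.851 + 119.61 + 422.66 ≈ 576.12 mg.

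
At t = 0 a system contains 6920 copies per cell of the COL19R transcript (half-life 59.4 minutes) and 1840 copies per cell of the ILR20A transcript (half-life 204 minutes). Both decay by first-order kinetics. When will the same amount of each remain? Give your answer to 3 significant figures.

160 minutes

Set 6920·(1/2)^(t/59.4) = 1840·(1/2)^(t/204).
Taking log₂: log₂(6920/1840) = t·(1/59.4 − 1/204).
log₂(3.7609) = 1.9111; 1/59.4 − 1/204 = 0.011933.
t = 1.9111 / 0.011933 ≈ 160.15 minutes.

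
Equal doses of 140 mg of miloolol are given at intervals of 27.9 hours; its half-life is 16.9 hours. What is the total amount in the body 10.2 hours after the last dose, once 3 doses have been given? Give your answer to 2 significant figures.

The 3 doses were given 66, 38.1, 10.2 hours ago.
Total = 140·(1/2)^(66/16.9) + 140·(1/2)^(38.1/16.9) + 140·(1/2)^(10.2/16.9)
      = 9.3435 + 29.341 + 92.139 ≈ 130.82 mg.

130 mg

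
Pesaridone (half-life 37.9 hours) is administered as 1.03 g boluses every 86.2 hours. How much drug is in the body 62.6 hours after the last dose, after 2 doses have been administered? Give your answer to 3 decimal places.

The 2 doses were given 148.8, 62.6 hours ago.
Total = 1.03·(1/2)^(148.8/37.9) + 1.03·(1/2)^(62.6/37.9)
      = 0.067757 + 0.32781 ≈ 0.39557 g.

0.396 g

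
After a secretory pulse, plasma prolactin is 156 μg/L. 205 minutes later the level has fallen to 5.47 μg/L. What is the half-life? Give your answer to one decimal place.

42.4 minutes

A/A₀ = 5.47/156 ≈ 0.035064.
n = log₂(28.519) ≈ 4.8339 half-lives elapsed in 205 minutes.
t½ = 205/4.8339 ≈ 42.409 minutes.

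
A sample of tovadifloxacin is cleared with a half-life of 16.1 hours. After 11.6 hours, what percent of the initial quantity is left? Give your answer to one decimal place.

60.7%

n = 11.6/16.1 ≈ 0.7205 half-lives.
Fraction remaining = (1/2)^0.7205 ≈ 0.60689, i.e. 60.689%.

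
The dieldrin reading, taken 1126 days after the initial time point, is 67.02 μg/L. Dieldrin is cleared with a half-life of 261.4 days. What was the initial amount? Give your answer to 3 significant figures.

Number of half-lives elapsed: n = 1126/261.4 ≈ 4.3076.
A₀ = A × 2^n = 67.02 × 2^4.3076 = 67.02 × 19.802 ≈ 1327.1 μg/L.

1330 μg/L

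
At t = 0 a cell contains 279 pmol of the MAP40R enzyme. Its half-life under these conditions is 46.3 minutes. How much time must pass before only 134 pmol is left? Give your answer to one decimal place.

Fraction remaining = 134/279 ≈ 0.48029.
n = log₂(279/134) = ln(2.0821)/ln 2 ≈ 1.058 half-lives.
t = n × t½ = 1.058 × 46.3 ≈ 48.987 minutes.

49.0 minutes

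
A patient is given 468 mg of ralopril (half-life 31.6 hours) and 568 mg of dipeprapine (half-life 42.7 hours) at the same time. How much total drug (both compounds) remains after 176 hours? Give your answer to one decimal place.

ralopril: 468 × (1/2)^(176/31.6) = 468 × (1/2)^5.5696 ≈ 9.8542 mg.
dipeprapine: 568 × (1/2)^(176/42.7) = 568 × (1/2)^4.1218 ≈ 32.626 mg.
Total = 9.8542 + 32.626 ≈ 42.481 mg.

42.5 mg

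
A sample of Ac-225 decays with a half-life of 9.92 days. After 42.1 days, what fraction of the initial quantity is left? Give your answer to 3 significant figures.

0.0528

n = 42.1/9.92 ≈ 4.244 half-lives.
Fraction remaining = (1/2)^4.244 ≈ 0.052777.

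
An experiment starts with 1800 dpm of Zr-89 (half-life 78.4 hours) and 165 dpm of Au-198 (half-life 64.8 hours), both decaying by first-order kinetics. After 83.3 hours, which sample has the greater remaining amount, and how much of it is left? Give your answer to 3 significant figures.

Zr-89, 862 dpm

Zr-89: 1800 × (1/2)^1.0625 ≈ 861.84 dpm.
Au-198: 165 × (1/2)^1.2855 ≈ 67.688 dpm.
Zr-89 has more remaining, at ≈ 861.84 dpm.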